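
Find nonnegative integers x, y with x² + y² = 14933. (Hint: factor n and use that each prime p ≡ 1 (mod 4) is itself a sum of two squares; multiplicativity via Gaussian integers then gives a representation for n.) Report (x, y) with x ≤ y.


Step 1: Factor n = 14933 = 109 · 137.
Step 2: Check the mod-4 condition on each prime factor: 109 ≡ 1 (mod 4), exponent 1; 137 ≡ 1 (mod 4), exponent 1.
All primes ≡ 3 (mod 4) appear to even exponent (or don't appear), so by the two-squares theorem n IS expressible as a sum of two squares.
Step 3: Build a representation. Here n = 109 · 137 is a product of primes ≡ 1 (mod 4). Each prime p ≡ 1 (mod 4) is itself a sum of two squares; find a² by testing p − a² for a perfect square:
  109: 109 − 1² = 108, 109 − 2² = 105, 109 − 3² = 100 = 10² ⇒ 109 = 3² + 10².
  137: 137 − 1² = 136, 137 − 2² = 133, 137 − 3² = 128, 137 − 4² = 121 = 11² ⇒ 137 = 4² + 11².
  Combine using the Brahmagupta–Fibonacci identity (a² + b²)(c² + d²) = (ac − bd)² + (ad + bc)² = (ac + bd)² + (ad − bc)²:
  109 · 137 = 14933: from (3² + 10²)(4² + 11²), take (3·4 − 10·11, 3·11 + 10·4) = (12 − 110, 33 + 40) = (-98, 73); dropping signs (only squares matter) gives (98, 73); check 98² + 73² = 9604 + 5329 = 14933 ✓.
Step 4: Order so x ≤ y and verify: 73² + 98² = 5329 + 9604 = 14933 = n. ✓

n = 14933 = 73² + 98² (one valid representation with x ≤ y).


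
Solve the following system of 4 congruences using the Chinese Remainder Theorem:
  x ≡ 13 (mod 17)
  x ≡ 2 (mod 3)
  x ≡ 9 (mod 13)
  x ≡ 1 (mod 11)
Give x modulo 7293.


Product of moduli M = 17 · 3 · 13 · 11 = 7293.
Merge one congruence at a time:
  Start: x ≡ 13 (mod 17).
  Combine with x ≡ 2 (mod 3); new modulus lcm = 51.
    Write x = 13 + 17·t and substitute into x ≡ 2 (mod 3): 17·t ≡ 2 − 13 = -11 (mod 3).
    Reduce coefficients mod 3: 2·t ≡ 1 (mod 3).
    The inverse of 2 mod 3 is 2 (since 2·2 = 4 = 1·3 + 1), so t ≡ 2·1 = 2 ≡ 2 (mod 3).
    Then x = 13 + 17·2 = 47, valid modulo lcm(17, 3) = 51: x ≡ 47 (mod 51).
  Combine with x ≡ 9 (mod 13); new modulus lcm = 663.
    Write x = 47 + 51·t and substitute into x ≡ 9 (mod 13): 51·t ≡ 9 − 47 = -38 (mod 13).
    Reduce coefficients mod 13: 12·t ≡ 1 (mod 13).
    The inverse of 12 mod 13 is 12 (since 12·12 = 144 = 11·13 + 1), so t ≡ 12·1 = 12 ≡ 12 (mod 13).
    Then x = 47 + 51·12 = 659, valid modulo lcm(51, 13) = 663: x ≡ 659 (mod 663).
  Combine with x ≡ 1 (mod 11); new modulus lcm = 7293.
    Write x = 659 + 663·t and substitute into x ≡ 1 (mod 11): 663·t ≡ 1 − 659 = -658 (mod 11).
    Reduce coefficients mod 11: 3·t ≡ 2 (mod 11).
    The inverse of 3 mod 11 is 4 (since 3·4 = 12 = 1·11 + 1), so t ≡ 4·2 = 8 ≡ 8 (mod 11).
    Then x = 659 + 663·8 = 5963, valid modulo lcm(663, 11) = 7293: x ≡ 5963 (mod 7293).
Verify against each original: 5963 mod 17 = 13, 5963 mod 3 = 2, 5963 mod 13 = 9, 5963 mod 11 = 1.

x ≡ 5963 (mod 7293).


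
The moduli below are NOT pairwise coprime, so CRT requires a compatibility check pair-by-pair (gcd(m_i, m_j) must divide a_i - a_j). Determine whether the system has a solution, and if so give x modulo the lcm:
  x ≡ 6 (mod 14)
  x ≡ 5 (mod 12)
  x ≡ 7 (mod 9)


Moduli 14, 12, 9 are not pairwise coprime, so CRT works modulo lcm(m_i) when all pairwise compatibility conditions hold.
Pairwise compatibility: gcd(m_i, m_j) must divide a_i - a_j for every pair.
Merge one congruence at a time:
  Start: x ≡ 6 (mod 14).
  Combine with x ≡ 5 (mod 12): gcd(14, 12) = 2, and 5 - 6 = -1 is NOT divisible by 2.
    ⇒ system is inconsistent (no integer solution).

No solution (the system is inconsistent).


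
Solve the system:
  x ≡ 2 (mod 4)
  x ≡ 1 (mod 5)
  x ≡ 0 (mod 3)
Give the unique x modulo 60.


Moduli 4, 5, 3 are pairwise coprime; by CRT there is a unique solution modulo M = 4 · 5 · 3 = 60.
Solve pairwise, accumulating the modulus:
  Start with x ≡ 2 (mod 4).
  Combine with x ≡ 1 (mod 5): since gcd(4, 5) = 1, we get a unique residue mod 20.
    Write x = 2 + 4·t and substitute into x ≡ 1 (mod 5): 4·t ≡ 1 − 2 = -1 (mod 5).
    Reduce coefficients mod 5: 4·t ≡ 4 (mod 5).
    The inverse of 4 mod 5 is 4 (since 4·4 = 16 = 3·5 + 1), so t ≡ 4·4 = 16 ≡ 1 (mod 5).
    Then x = 2 + 4·1 = 6, valid modulo lcm(4, 5) = 20: x ≡ 6 (mod 20).
  Combine with x ≡ 0 (mod 3): since gcd(20, 3) = 1, we get a unique residue mod 60.
    Write x = 6 + 20·t and substitute into x ≡ 0 (mod 3): 20·t ≡ 0 − 6 = -6 (mod 3).
    Reduce coefficients mod 3: 2·t ≡ 0 (mod 3).
    The inverse of 2 mod 3 is 2 (since 2·2 = 4 = 1·3 + 1), so t ≡ 2·0 = 0 ≡ 0 (mod 3).
    Then x = 6 + 20·0 = 6, valid modulo lcm(20, 3) = 60: x ≡ 6 (mod 60).
Verify: 6 mod 4 = 2 ✓, 6 mod 5 = 1 ✓, 6 mod 3 = 0 ✓.

x ≡ 6 (mod 60).


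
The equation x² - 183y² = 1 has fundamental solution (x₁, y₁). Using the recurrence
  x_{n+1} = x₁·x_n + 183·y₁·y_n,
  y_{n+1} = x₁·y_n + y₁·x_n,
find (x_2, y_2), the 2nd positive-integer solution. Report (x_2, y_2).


Step 1: Find the fundamental solution (x₁, y₁) of x² - 183y² = 1.
  Expand √183 as a continued fraction. a₀ = ⌊√183⌋ = 13; iterate m_{k+1} = d_k·a_k − m_k, d_{k+1} = (183 − m_{k+1}²)/d_k, a_{k+1} = ⌊(a₀ + m_{k+1})/d_{k+1}⌋ (starting m₀ = 0, d₀ = 1), with convergents p_k = a_k·p_{k-1} + p_{k-2}, q_k = a_k·q_{k-1} + q_{k-2} (p₋₁ = 1, q₋₁ = 0):
  k = 0: a₀ = 13; p₀/q₀ = 13/1; p₀² − 183·q₀² = 169 − 183 = -14.
  k = 1: m = 13, d = 14, a = ⌊(13 + 13)/14⌋ = 1; p/q = (1·13 + 1)/(1·1 + 0) = 14/1; p² − 183·q² = 196 − 183 = 13.
  k = 2: m = 1, d = 13, a = ⌊(13 + 1)/13⌋ = 1; p/q = (1·14 + 13)/(1·1 + 1) = 27/2; p² − 183·q² = 729 − 732 = -3.
  k = 3: m = 12, d = 3, a = ⌊(13 + 12)/3⌋ = 8; p/q = (8·27 + 14)/(8·2 + 1) = 230/17; p² − 183·q² = 52900 − 52887 = 13.
  k = 4: m = 12, d = 13, a = ⌊(13 + 12)/13⌋ = 1; p/q = (1·230 + 27)/(1·17 + 2) = 257/19; p² − 183·q² = 66049 − 66063 = -14.
  k = 5: m = 1, d = 14, a = ⌊(13 + 1)/14⌋ = 1; p/q = (1·257 + 230)/(1·19 + 17) = 487/36; p² − 183·q² = 237169 − 237168 = 1.
  The first convergent with p² − 183·q² = 1 gives the fundamental solution (x₁, y₁) = (487, 36).
Step 2: Apply the recurrence (x_{n+1}, y_{n+1}) = (x₁x_n + 183y₁y_n, x₁y_n + y₁x_n) repeatedly.
  From (x_1, y_1) = (487, 36): x_2 = 487·487 + 183·36·36 = 474337; y_2 = 487·36 + 36·487 = 35064.
Step 3: Verify x_2² - 183·y_2² = 224995589569 - 224995589568 = 1 (should be 1). ✓

(x_1, y_1) = (487, 36); (x_2, y_2) = (474337, 35064).


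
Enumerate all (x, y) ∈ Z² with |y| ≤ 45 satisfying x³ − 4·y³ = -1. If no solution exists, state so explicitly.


The equation is x³ - 4y³ = -1. For fixed y, x³ = 4·y³ − 1, so a solution requires the RHS to be a perfect cube.
Strategy: iterate y from -45 to 45, compute RHS = 4·y³ − 1, and check whether it is a (positive or negative) perfect cube.
Check small values of y:
  y = 0: RHS = -1 = (-1)³ ⇒ x = -1 works.
  y = 1: RHS = 3 is not a perfect cube.
  y = -1: RHS = -5 is not a perfect cube.
  y = 2: RHS = 31 is not a perfect cube.
  y = -2: RHS = -33 is not a perfect cube.
  y = 3: RHS = 107 is not a perfect cube.
  y = -3: RHS = -109 is not a perfect cube.
Continuing the search up to |y| = 45 finds no further solutions beyond those listed.
Collected solutions: (-1, 0).

Solutions (with |y| ≤ 45): (-1, 0).


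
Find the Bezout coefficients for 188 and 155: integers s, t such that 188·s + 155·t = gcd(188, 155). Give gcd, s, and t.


Euclidean algorithm on (188, 155) — divide until remainder is 0:
  188 = 1 · 155 + 33
  155 = 4 · 33 + 23
  33 = 1 · 23 + 10
  23 = 2 · 10 + 3
  10 = 3 · 3 + 1
  3 = 3 · 1 + 0
gcd(188, 155) = 1.
Track Bezout coefficients alongside the remainders: start with r₀ = 188 = a·1 + b·0 (s = 1, t = 0) and r₁ = 155 = a·0 + b·1 (s = 0, t = 1); each new remainder r_{k+1} = r_{k-1} − q_k·r_k inherits s_{k+1} = s_{k-1} − q_k·s_k, t_{k+1} = t_{k-1} − q_k·t_k, so r_k = a·s_k + b·t_k at every step:
  q = 1: r = 33, s = 1 − 1·0 = 1, t = 0 − 1·1 = -1  (check: 188·1 + 155·(-1) = 33)
  q = 4: r = 23, s = 0 − 4·1 = -4, t = 1 − 4·(-1) = 5  (check: 188·(-4) + 155·5 = 23)
  q = 1: r = 10, s = 1 − 1·(-4) = 5, t = -1 − 1·5 = -6  (check: 188·5 + 155·(-6) = 10)
  q = 2: r = 3, s = -4 − 2·5 = -14, t = 5 − 2·(-6) = 17  (check: 188·(-14) + 155·17 = 3)
  q = 3: r = 1, s = 5 − 3·(-14) = 47, t = -6 − 3·17 = -57  (check: 188·47 + 155·(-57) = 1)
The row with r = 1 (the gcd) gives the Bezout coefficients s = 47, t = -57.
Result: 188 · (47) + 155 · (-57) = 1.

gcd(188, 155) = 1; s = 47, t = -57 (check: 188·47 + 155·(-57) = 1).


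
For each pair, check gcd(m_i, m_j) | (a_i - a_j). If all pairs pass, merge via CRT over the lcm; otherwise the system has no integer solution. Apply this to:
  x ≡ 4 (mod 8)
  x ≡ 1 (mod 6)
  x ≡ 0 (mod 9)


Moduli 8, 6, 9 are not pairwise coprime, so CRT works modulo lcm(m_i) when all pairwise compatibility conditions hold.
Pairwise compatibility: gcd(m_i, m_j) must divide a_i - a_j for every pair.
Merge one congruence at a time:
  Start: x ≡ 4 (mod 8).
  Combine with x ≡ 1 (mod 6): gcd(8, 6) = 2, and 1 - 4 = -3 is NOT divisible by 2.
    ⇒ system is inconsistent (no integer solution).

No solution (the system is inconsistent).


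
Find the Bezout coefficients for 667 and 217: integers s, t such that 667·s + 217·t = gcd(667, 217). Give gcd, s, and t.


Euclidean algorithm on (667, 217) — divide until remainder is 0:
  667 = 3 · 217 + 16
  217 = 13 · 16 + 9
  16 = 1 · 9 + 7
  9 = 1 · 7 + 2
  7 = 3 · 2 + 1
  2 = 2 · 1 + 0
gcd(667, 217) = 1.
Track Bezout coefficients alongside the remainders: start with r₀ = 667 = a·1 + b·0 (s = 1, t = 0) and r₁ = 217 = a·0 + b·1 (s = 0, t = 1); each new remainder r_{k+1} = r_{k-1} − q_k·r_k inherits s_{k+1} = s_{k-1} − q_k·s_k, t_{k+1} = t_{k-1} − q_k·t_k, so r_k = a·s_k + b·t_k at every step:
  q = 3: r = 16, s = 1 − 3·0 = 1, t = 0 − 3·1 = -3  (check: 667·1 + 217·(-3) = 16)
  q = 13: r = 9, s = 0 − 13·1 = -13, t = 1 − 13·(-3) = 40  (check: 667·(-13) + 217·40 = 9)
  q = 1: r = 7, s = 1 − 1·(-13) = 14, t = -3 − 1·40 = -43  (check: 667·14 + 217·(-43) = 7)
  q = 1: r = 2, s = -13 − 1·14 = -27, t = 40 − 1·(-43) = 83  (check: 667·(-27) + 217·83 = 2)
  q = 3: r = 1, s = 14 − 3·(-27) = 95, t = -43 − 3·83 = -292  (check: 667·95 + 217·(-292) = 1)
The row with r = 1 (the gcd) gives the Bezout coefficients s = 95, t = -292.
Result: 667 · (95) + 217 · (-292) = 1.

gcd(667, 217) = 1; s = 95, t = -292 (check: 667·95 + 217·(-292) = 1).


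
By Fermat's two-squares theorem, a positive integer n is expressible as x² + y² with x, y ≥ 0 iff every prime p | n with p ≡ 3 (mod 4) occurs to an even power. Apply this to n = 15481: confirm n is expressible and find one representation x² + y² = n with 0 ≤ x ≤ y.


Step 1: Factor n = 15481 = 113 · 137.
Step 2: Check the mod-4 condition on each prime factor: 113 ≡ 1 (mod 4), exponent 1; 137 ≡ 1 (mod 4), exponent 1.
All primes ≡ 3 (mod 4) appear to even exponent (or don't appear), so by the two-squares theorem n IS expressible as a sum of two squares.
Step 3: Build a representation. Here n = 113 · 137 is a product of primes ≡ 1 (mod 4). Each prime p ≡ 1 (mod 4) is itself a sum of two squares; find a² by testing p − a² for a perfect square:
  113: 113 − 1² = 112, 113 − 2² = 109, 113 − 3² = 104, 113 − 4² = 97, 113 − 5² = 88, 113 − 6² = 77, 113 − 7² = 64 = 8² ⇒ 113 = 7² + 8².
  137: 137 − 1² = 136, 137 − 2² = 133, 137 − 3² = 128, 137 − 4² = 121 = 11² ⇒ 137 = 4² + 11².
  Combine using the Brahmagupta–Fibonacci identity (a² + b²)(c² + d²) = (ac − bd)² + (ad + bc)² = (ac + bd)² + (ad − bc)²:
  113 · 137 = 15481: from (7² + 8²)(4² + 11²), take (7·4 − 8·11, 7·11 + 8·4) = (28 − 88, 77 + 32) = (-60, 109); dropping signs (only squares matter) gives (60, 109); check 60² + 109² = 3600 + 11881 = 15481 ✓.
Step 4: Order so x ≤ y and verify: 60² + 109² = 3600 + 11881 = 15481 = n. ✓

n = 15481 = 60² + 109² (one valid representation with x ≤ y).


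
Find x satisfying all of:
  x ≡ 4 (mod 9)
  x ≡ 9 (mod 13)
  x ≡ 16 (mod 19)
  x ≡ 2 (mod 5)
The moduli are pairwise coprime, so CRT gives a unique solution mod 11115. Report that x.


Product of moduli M = 9 · 13 · 19 · 5 = 11115.
Merge one congruence at a time:
  Start: x ≡ 4 (mod 9).
  Combine with x ≡ 9 (mod 13); new modulus lcm = 117.
    Write x = 4 + 9·t and substitute into x ≡ 9 (mod 13): 9·t ≡ 9 − 4 = 5 (mod 13).
    The inverse of 9 mod 13 is 3 (since 9·3 = 27 = 2·13 + 1), so t ≡ 3·5 = 15 ≡ 2 (mod 13).
    Then x = 4 + 9·2 = 22, valid modulo lcm(9, 13) = 117: x ≡ 22 (mod 117).
  Combine with x ≡ 16 (mod 19); new modulus lcm = 2223.
    Write x = 22 + 117·t and substitute into x ≡ 16 (mod 19): 117·t ≡ 16 − 22 = -6 (mod 19).
    Reduce coefficients mod 19: 3·t ≡ 13 (mod 19).
    The inverse of 3 mod 19 is 13 (since 3·13 = 39 = 2·19 + 1), so t ≡ 13·13 = 169 ≡ 17 (mod 19).
    Then x = 22 + 117·17 = 2011, valid modulo lcm(117, 19) = 2223: x ≡ 2011 (mod 2223).
  Combine with x ≡ 2 (mod 5); new modulus lcm = 11115.
    Write x = 2011 + 2223·t and substitute into x ≡ 2 (mod 5): 2223·t ≡ 2 − 2011 = -2009 (mod 5).
    Reduce coefficients mod 5: 3·t ≡ 1 (mod 5).
    The inverse of 3 mod 5 is 2 (since 3·2 = 6 = 1·5 + 1), so t ≡ 2·1 = 2 ≡ 2 (mod 5).
    Then x = 2011 + 2223·2 = 6457, valid modulo lcm(2223, 5) = 11115: x ≡ 6457 (mod 11115).
Verify against each original: 6457 mod 9 = 4, 6457 mod 13 = 9, 6457 mod 19 = 16, 6457 mod 5 = 2.

x ≡ 6457 (mod 11115).


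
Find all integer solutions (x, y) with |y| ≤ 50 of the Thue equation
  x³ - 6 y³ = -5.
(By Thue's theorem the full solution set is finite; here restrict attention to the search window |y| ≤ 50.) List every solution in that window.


The equation is x³ - 6y³ = -5. For fixed y, x³ = 6·y³ − 5, so a solution requires the RHS to be a perfect cube.
Strategy: iterate y from -50 to 50, compute RHS = 6·y³ − 5, and check whether it is a (positive or negative) perfect cube.
Check small values of y:
  y = 0: RHS = -5 is not a perfect cube.
  y = 1: RHS = 1 = (1)³ ⇒ x = 1 works.
  y = -1: RHS = -11 is not a perfect cube.
  y = 2: RHS = 43 is not a perfect cube.
  y = -2: RHS = -53 is not a perfect cube.
  y = 3: RHS = 157 is not a perfect cube.
  y = -3: RHS = -167 is not a perfect cube.
Continuing the search up to |y| = 50 finds no further solutions beyond those listed.
Collected solutions: (1, 1).

Solutions (with |y| ≤ 50): (1, 1).


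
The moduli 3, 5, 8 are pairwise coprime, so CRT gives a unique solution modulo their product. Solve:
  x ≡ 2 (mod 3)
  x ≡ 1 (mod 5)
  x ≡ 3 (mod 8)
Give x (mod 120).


Moduli 3, 5, 8 are pairwise coprime; by CRT there is a unique solution modulo M = 3 · 5 · 8 = 120.
Solve pairwise, accumulating the modulus:
  Start with x ≡ 2 (mod 3).
  Combine with x ≡ 1 (mod 5): since gcd(3, 5) = 1, we get a unique residue mod 15.
    Write x = 2 + 3·t and substitute into x ≡ 1 (mod 5): 3·t ≡ 1 − 2 = -1 (mod 5).
    Reduce coefficients mod 5: 3·t ≡ 4 (mod 5).
    The inverse of 3 mod 5 is 2 (since 3·2 = 6 = 1·5 + 1), so t ≡ 2·4 = 8 ≡ 3 (mod 5).
    Then x = 2 + 3·3 = 11, valid modulo lcm(3, 5) = 15: x ≡ 11 (mod 15).
  Combine with x ≡ 3 (mod 8): since gcd(15, 8) = 1, we get a unique residue mod 120.
    Write x = 11 + 15·t and substitute into x ≡ 3 (mod 8): 15·t ≡ 3 − 11 = -8 (mod 8).
    Reduce coefficients mod 8: 7·t ≡ 0 (mod 8).
    The inverse of 7 mod 8 is 7 (since 7·7 = 49 = 6·8 + 1), so t ≡ 7·0 = 0 ≡ 0 (mod 8).
    Then x = 11 + 15·0 = 11, valid modulo lcm(15, 8) = 120: x ≡ 11 (mod 120).
Verify: 11 mod 3 = 2 ✓, 11 mod 5 = 1 ✓, 11 mod 8 = 3 ✓.

x ≡ 11 (mod 120).


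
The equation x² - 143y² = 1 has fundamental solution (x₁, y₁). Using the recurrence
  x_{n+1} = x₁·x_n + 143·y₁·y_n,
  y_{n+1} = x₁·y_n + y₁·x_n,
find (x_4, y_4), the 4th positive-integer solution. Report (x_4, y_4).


Step 1: Find the fundamental solution (x₁, y₁) of x² - 143y² = 1.
  Expand √143 as a continued fraction. a₀ = ⌊√143⌋ = 11; iterate m_{k+1} = d_k·a_k − m_k, d_{k+1} = (143 − m_{k+1}²)/d_k, a_{k+1} = ⌊(a₀ + m_{k+1})/d_{k+1}⌋ (starting m₀ = 0, d₀ = 1), with convergents p_k = a_k·p_{k-1} + p_{k-2}, q_k = a_k·q_{k-1} + q_{k-2} (p₋₁ = 1, q₋₁ = 0):
  k = 0: a₀ = 11; p₀/q₀ = 11/1; p₀² − 143·q₀² = 121 − 143 = -22.
  k = 1: m = 11, d = 22, a = ⌊(11 + 11)/22⌋ = 1; p/q = (1·11 + 1)/(1·1 + 0) = 12/1; p² − 143·q² = 144 − 143 = 1.
  The first convergent with p² − 143·q² = 1 gives the fundamental solution (x₁, y₁) = (12, 1).
Step 2: Apply the recurrence (x_{n+1}, y_{n+1}) = (x₁x_n + 143y₁y_n, x₁y_n + y₁x_n) repeatedly.
  From (x_1, y_1) = (12, 1): x_2 = 12·12 + 143·1·1 = 287; y_2 = 12·1 + 1·12 = 24.
  From (x_2, y_2) = (287, 24): x_3 = 12·287 + 143·1·24 = 6876; y_3 = 12·24 + 1·287 = 575.
  From (x_3, y_3) = (6876, 575): x_4 = 12·6876 + 143·1·575 = 164737; y_4 = 12·575 + 1·6876 = 13776.
Step 3: Verify x_4² - 143·y_4² = 27138279169 - 27138279168 = 1 (should be 1). ✓

(x_1, y_1) = (12, 1); (x_4, y_4) = (164737, 13776).


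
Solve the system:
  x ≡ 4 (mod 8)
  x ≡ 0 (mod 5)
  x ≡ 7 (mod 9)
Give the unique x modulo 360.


Moduli 8, 5, 9 are pairwise coprime; by CRT there is a unique solution modulo M = 8 · 5 · 9 = 360.
Solve pairwise, accumulating the modulus:
  Start with x ≡ 4 (mod 8).
  Combine with x ≡ 0 (mod 5): since gcd(8, 5) = 1, we get a unique residue mod 40.
    Write x = 4 + 8·t and substitute into x ≡ 0 (mod 5): 8·t ≡ 0 − 4 = -4 (mod 5).
    Reduce coefficients mod 5: 3·t ≡ 1 (mod 5).
    The inverse of 3 mod 5 is 2 (since 3·2 = 6 = 1·5 + 1), so t ≡ 2·1 = 2 ≡ 2 (mod 5).
    Then x = 4 + 8·2 = 20, valid modulo lcm(8, 5) = 40: x ≡ 20 (mod 40).
  Combine with x ≡ 7 (mod 9): since gcd(40, 9) = 1, we get a unique residue mod 360.
    Write x = 20 + 40·t and substitute into x ≡ 7 (mod 9): 40·t ≡ 7 − 20 = -13 (mod 9).
    Reduce coefficients mod 9: 4·t ≡ 5 (mod 9).
    The inverse of 4 mod 9 is 7 (since 4·7 = 28 = 3·9 + 1), so t ≡ 7·5 = 35 ≡ 8 (mod 9).
    Then x = 20 + 40·8 = 340, valid modulo lcm(40, 9) = 360: x ≡ 340 (mod 360).
Verify: 340 mod 8 = 4 ✓, 340 mod 5 = 0 ✓, 340 mod 9 = 7 ✓.

x ≡ 340 (mod 360).


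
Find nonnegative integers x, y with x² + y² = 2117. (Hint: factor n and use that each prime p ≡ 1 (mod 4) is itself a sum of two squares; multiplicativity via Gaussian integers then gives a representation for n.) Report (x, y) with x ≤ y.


Step 1: Factor n = 2117 = 29 · 73.
Step 2: Check the mod-4 condition on each prime factor: 29 ≡ 1 (mod 4), exponent 1; 73 ≡ 1 (mod 4), exponent 1.
All primes ≡ 3 (mod 4) appear to even exponent (or don't appear), so by the two-squares theorem n IS expressible as a sum of two squares.
Step 3: Build a representation. Here n = 29 · 73 is a product of primes ≡ 1 (mod 4). Each prime p ≡ 1 (mod 4) is itself a sum of two squares; find a² by testing p − a² for a perfect square:
  29: 29 − 1² = 28, 29 − 2² = 25 = 5² ⇒ 29 = 2² + 5².
  73: 73 − 1² = 72, 73 − 2² = 69, 73 − 3² = 64 = 8² ⇒ 73 = 3² + 8².
  Combine using the Brahmagupta–Fibonacci identity (a² + b²)(c² + d²) = (ac − bd)² + (ad + bc)² = (ac + bd)² + (ad − bc)²:
  29 · 73 = 2117: from (2² + 5²)(3² + 8²), take (2·3 − 5·8, 2·8 + 5·3) = (6 − 40, 16 + 15) = (-34, 31); dropping signs (only squares matter) gives (34, 31); check 34² + 31² = 1156 + 961 = 2117 ✓.
Step 4: Order so x ≤ y and verify: 31² + 34² = 961 + 1156 = 2117 = n. ✓

n = 2117 = 31² + 34² (one valid representation with x ≤ y).


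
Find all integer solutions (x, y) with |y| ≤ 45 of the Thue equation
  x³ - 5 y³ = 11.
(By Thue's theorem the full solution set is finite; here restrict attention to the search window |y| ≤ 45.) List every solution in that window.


The equation is x³ - 5y³ = 11. For fixed y, x³ = 5·y³ + 11, so a solution requires the RHS to be a perfect cube.
Strategy: iterate y from -45 to 45, compute RHS = 5·y³ + 11, and check whether it is a (positive or negative) perfect cube.
Check small values of y:
  y = 0: RHS = 11 is not a perfect cube.
  y = 1: RHS = 16 is not a perfect cube.
  y = -1: RHS = 6 is not a perfect cube.
  y = 2: RHS = 51 is not a perfect cube.
  y = -2: RHS = -29 is not a perfect cube.
  y = 3: RHS = 146 is not a perfect cube.
  y = -3: RHS = -124 is not a perfect cube.
Continuing the search up to |y| = 45 finds no solutions either.
No (x, y) in the scanned range satisfies the equation.

No integer solutions with |y| ≤ 45.


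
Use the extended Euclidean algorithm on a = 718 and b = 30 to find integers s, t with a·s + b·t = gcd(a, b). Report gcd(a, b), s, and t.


Euclidean algorithm on (718, 30) — divide until remainder is 0:
  718 = 23 · 30 + 28
  30 = 1 · 28 + 2
  28 = 14 · 2 + 0
gcd(718, 30) = 2.
Track Bezout coefficients alongside the remainders: start with r₀ = 718 = a·1 + b·0 (s = 1, t = 0) and r₁ = 30 = a·0 + b·1 (s = 0, t = 1); each new remainder r_{k+1} = r_{k-1} − q_k·r_k inherits s_{k+1} = s_{k-1} − q_k·s_k, t_{k+1} = t_{k-1} − q_k·t_k, so r_k = a·s_k + b·t_k at every step:
  q = 23: r = 28, s = 1 − 23·0 = 1, t = 0 − 23·1 = -23  (check: 718·1 + 30·(-23) = 28)
  q = 1: r = 2, s = 0 − 1·1 = -1, t = 1 − 1·(-23) = 24  (check: 718·(-1) + 30·24 = 2)
The row with r = 2 (the gcd) gives the Bezout coefficients s = -1, t = 24.
Result: 718 · (-1) + 30 · (24) = 2.

gcd(718, 30) = 2; s = -1, t = 24 (check: 718·(-1) + 30·24 = 2).


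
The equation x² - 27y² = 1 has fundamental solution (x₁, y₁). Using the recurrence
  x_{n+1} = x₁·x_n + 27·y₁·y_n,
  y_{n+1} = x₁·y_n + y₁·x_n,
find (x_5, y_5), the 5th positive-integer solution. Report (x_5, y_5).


Step 1: Find the fundamental solution (x₁, y₁) of x² - 27y² = 1.
  Expand √27 as a continued fraction. a₀ = ⌊√27⌋ = 5; iterate m_{k+1} = d_k·a_k − m_k, d_{k+1} = (27 − m_{k+1}²)/d_k, a_{k+1} = ⌊(a₀ + m_{k+1})/d_{k+1}⌋ (starting m₀ = 0, d₀ = 1), with convergents p_k = a_k·p_{k-1} + p_{k-2}, q_k = a_k·q_{k-1} + q_{k-2} (p₋₁ = 1, q₋₁ = 0):
  k = 0: a₀ = 5; p₀/q₀ = 5/1; p₀² − 27·q₀² = 25 − 27 = -2.
  k = 1: m = 5, d = 2, a = ⌊(5 + 5)/2⌋ = 5; p/q = (5·5 + 1)/(5·1 + 0) = 26/5; p² − 27·q² = 676 − 675 = 1.
  The first convergent with p² − 27·q² = 1 gives the fundamental solution (x₁, y₁) = (26, 5).
Step 2: Apply the recurrence (x_{n+1}, y_{n+1}) = (x₁x_n + 27y₁y_n, x₁y_n + y₁x_n) repeatedly.
  From (x_1, y_1) = (26, 5): x_2 = 26·26 + 27·5·5 = 1351; y_2 = 26·5 + 5·26 = 260.
  From (x_2, y_2) = (1351, 260): x_3 = 26·1351 + 27·5·260 = 70226; y_3 = 26·260 + 5·1351 = 13515.
  From (x_3, y_3) = (70226, 13515): x_4 = 26·70226 + 27·5·13515 = 3650401; y_4 = 26·13515 + 5·70226 = 702520.
  From (x_4, y_4) = (3650401, 702520): x_5 = 26·3650401 + 27·5·702520 = 189750626; y_5 = 26·702520 + 5·3650401 = 36517525.
Step 3: Verify x_5² - 27·y_5² = 36005300067391876 - 36005300067391875 = 1 (should be 1). ✓

(x_1, y_1) = (26, 5); (x_5, y_5) = (189750626, 36517525).


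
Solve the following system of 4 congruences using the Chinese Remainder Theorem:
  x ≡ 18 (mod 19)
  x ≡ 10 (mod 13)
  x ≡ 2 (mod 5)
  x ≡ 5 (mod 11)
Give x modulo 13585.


Product of moduli M = 19 · 13 · 5 · 11 = 13585.
Merge one congruence at a time:
  Start: x ≡ 18 (mod 19).
  Combine with x ≡ 10 (mod 13); new modulus lcm = 247.
    Write x = 18 + 19·t and substitute into x ≡ 10 (mod 13): 19·t ≡ 10 − 18 = -8 (mod 13).
    Reduce coefficients mod 13: 6·t ≡ 5 (mod 13).
    The inverse of 6 mod 13 is 11 (since 6·11 = 66 = 5·13 + 1), so t ≡ 11·5 = 55 ≡ 3 (mod 13).
    Then x = 18 + 19·3 = 75, valid modulo lcm(19, 13) = 247: x ≡ 75 (mod 247).
  Combine with x ≡ 2 (mod 5); new modulus lcm = 1235.
    Write x = 75 + 247·t and substitute into x ≡ 2 (mod 5): 247·t ≡ 2 − 75 = -73 (mod 5).
    Reduce coefficients mod 5: 2·t ≡ 2 (mod 5).
    The inverse of 2 mod 5 is 3 (since 2·3 = 6 = 1·5 + 1), so t ≡ 3·2 = 6 ≡ 1 (mod 5).
    Then x = 75 + 247·1 = 322, valid modulo lcm(247, 5) = 1235: x ≡ 322 (mod 1235).
  Combine with x ≡ 5 (mod 11); new modulus lcm = 13585.
    Write x = 322 + 1235·t and substitute into x ≡ 5 (mod 11): 1235·t ≡ 5 − 322 = -317 (mod 11).
    Reduce coefficients mod 11: 3·t ≡ 2 (mod 11).
    The inverse of 3 mod 11 is 4 (since 3·4 = 12 = 1·11 + 1), so t ≡ 4·2 = 8 ≡ 8 (mod 11).
    Then x = 322 + 1235·8 = 10202, valid modulo lcm(1235, 11) = 13585: x ≡ 10202 (mod 13585).
Verify against each original: 10202 mod 19 = 18, 10202 mod 13 = 10, 10202 mod 5 = 2, 10202 mod 11 = 5.

x ≡ 10202 (mod 13585).


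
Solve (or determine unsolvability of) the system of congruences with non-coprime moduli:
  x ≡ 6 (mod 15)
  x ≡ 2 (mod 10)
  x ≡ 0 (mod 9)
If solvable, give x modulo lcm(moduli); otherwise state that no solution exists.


Moduli 15, 10, 9 are not pairwise coprime, so CRT works modulo lcm(m_i) when all pairwise compatibility conditions hold.
Pairwise compatibility: gcd(m_i, m_j) must divide a_i - a_j for every pair.
Merge one congruence at a time:
  Start: x ≡ 6 (mod 15).
  Combine with x ≡ 2 (mod 10): gcd(15, 10) = 5, and 2 - 6 = -4 is NOT divisible by 5.
    ⇒ system is inconsistent (no integer solution).

No solution (the system is inconsistent).


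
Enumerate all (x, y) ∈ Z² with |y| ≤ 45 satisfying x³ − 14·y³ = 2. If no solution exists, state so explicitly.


The equation is x³ - 14y³ = 2. For fixed y, x³ = 14·y³ + 2, so a solution requires the RHS to be a perfect cube.
Strategy: iterate y from -45 to 45, compute RHS = 14·y³ + 2, and check whether it is a (positive or negative) perfect cube.
Check small values of y:
  y = 0: RHS = 2 is not a perfect cube.
  y = 1: RHS = 16 is not a perfect cube.
  y = -1: RHS = -12 is not a perfect cube.
  y = 2: RHS = 114 is not a perfect cube.
  y = -2: RHS = -110 is not a perfect cube.
  y = 3: RHS = 380 is not a perfect cube.
  y = -3: RHS = -376 is not a perfect cube.
Continuing the search up to |y| = 45 finds no solutions either.
No (x, y) in the scanned range satisfies the equation.

No integer solutions with |y| ≤ 45.


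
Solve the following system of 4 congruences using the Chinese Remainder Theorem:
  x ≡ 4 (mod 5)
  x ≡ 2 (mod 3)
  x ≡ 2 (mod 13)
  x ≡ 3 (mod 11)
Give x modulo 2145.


Product of moduli M = 5 · 3 · 13 · 11 = 2145.
Merge one congruence at a time:
  Start: x ≡ 4 (mod 5).
  Combine with x ≡ 2 (mod 3); new modulus lcm = 15.
    Write x = 4 + 5·t and substitute into x ≡ 2 (mod 3): 5·t ≡ 2 − 4 = -2 (mod 3).
    Reduce coefficients mod 3: 2·t ≡ 1 (mod 3).
    The inverse of 2 mod 3 is 2 (since 2·2 = 4 = 1·3 + 1), so t ≡ 2·1 = 2 ≡ 2 (mod 3).
    Then x = 4 + 5·2 = 14, valid modulo lcm(5, 3) = 15: x ≡ 14 (mod 15).
  Combine with x ≡ 2 (mod 13); new modulus lcm = 195.
    Write x = 14 + 15·t and substitute into x ≡ 2 (mod 13): 15·t ≡ 2 − 14 = -12 (mod 13).
    Reduce coefficients mod 13: 2·t ≡ 1 (mod 13).
    The inverse of 2 mod 13 is 7 (since 2·7 = 14 = 1·13 + 1), so t ≡ 7·1 = 7 ≡ 7 (mod 13).
    Then x = 14 + 15·7 = 119, valid modulo lcm(15, 13) = 195: x ≡ 119 (mod 195).
  Combine with x ≡ 3 (mod 11); new modulus lcm = 2145.
    Write x = 119 + 195·t and substitute into x ≡ 3 (mod 11): 195·t ≡ 3 − 119 = -116 (mod 11).
    Reduce coefficients mod 11: 8·t ≡ 5 (mod 11).
    The inverse of 8 mod 11 is 7 (since 8·7 = 56 = 5·11 + 1), so t ≡ 7·5 = 35 ≡ 2 (mod 11).
    Then x = 119 + 195·2 = 509, valid modulo lcm(195, 11) = 2145: x ≡ 509 (mod 2145).
Verify against each original: 509 mod 5 = 4, 509 mod 3 = 2, 509 mod 13 = 2, 509 mod 11 = 3.

x ≡ 509 (mod 2145).


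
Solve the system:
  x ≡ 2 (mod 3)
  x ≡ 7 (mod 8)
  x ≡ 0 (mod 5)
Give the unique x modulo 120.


Moduli 3, 8, 5 are pairwise coprime; by CRT there is a unique solution modulo M = 3 · 8 · 5 = 120.
Solve pairwise, accumulating the modulus:
  Start with x ≡ 2 (mod 3).
  Combine with x ≡ 7 (mod 8): since gcd(3, 8) = 1, we get a unique residue mod 24.
    Write x = 2 + 3·t and substitute into x ≡ 7 (mod 8): 3·t ≡ 7 − 2 = 5 (mod 8).
    The inverse of 3 mod 8 is 3 (since 3·3 = 9 = 1·8 + 1), so t ≡ 3·5 = 15 ≡ 7 (mod 8).
    Then x = 2 + 3·7 = 23, valid modulo lcm(3, 8) = 24: x ≡ 23 (mod 24).
  Combine with x ≡ 0 (mod 5): since gcd(24, 5) = 1, we get a unique residue mod 120.
    Write x = 23 + 24·t and substitute into x ≡ 0 (mod 5): 24·t ≡ 0 − 23 = -23 (mod 5).
    Reduce coefficients mod 5: 4·t ≡ 2 (mod 5).
    The inverse of 4 mod 5 is 4 (since 4·4 = 16 = 3·5 + 1), so t ≡ 4·2 = 8 ≡ 3 (mod 5).
    Then x = 23 + 24·3 = 95, valid modulo lcm(24, 5) = 120: x ≡ 95 (mod 120).
Verify: 95 mod 3 = 2 ✓, 95 mod 8 = 7 ✓, 95 mod 5 = 0 ✓.

x ≡ 95 (mod 120).


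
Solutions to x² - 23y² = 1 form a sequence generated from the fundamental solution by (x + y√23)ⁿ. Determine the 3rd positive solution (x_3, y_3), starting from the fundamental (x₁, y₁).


Step 1: Find the fundamental solution (x₁, y₁) of x² - 23y² = 1.
  Expand √23 as a continued fraction. a₀ = ⌊√23⌋ = 4; iterate m_{k+1} = d_k·a_k − m_k, d_{k+1} = (23 − m_{k+1}²)/d_k, a_{k+1} = ⌊(a₀ + m_{k+1})/d_{k+1}⌋ (starting m₀ = 0, d₀ = 1), with convergents p_k = a_k·p_{k-1} + p_{k-2}, q_k = a_k·q_{k-1} + q_{k-2} (p₋₁ = 1, q₋₁ = 0):
  k = 0: a₀ = 4; p₀/q₀ = 4/1; p₀² − 23·q₀² = 16 − 23 = -7.
  k = 1: m = 4, d = 7, a = ⌊(4 + 4)/7⌋ = 1; p/q = (1·4 + 1)/(1·1 + 0) = 5/1; p² − 23·q² = 25 − 23 = 2.
  k = 2: m = 3, d = 2, a = ⌊(4 + 3)/2⌋ = 3; p/q = (3·5 + 4)/(3·1 + 1) = 19/4; p² − 23·q² = 361 − 368 = -7.
  k = 3: m = 3, d = 7, a = ⌊(4 + 3)/7⌋ = 1; p/q = (1·19 + 5)/(1·4 + 1) = 24/5; p² − 23·q² = 576 − 575 = 1.
  The first convergent with p² − 23·q² = 1 gives the fundamental solution (x₁, y₁) = (24, 5).
Step 2: Apply the recurrence (x_{n+1}, y_{n+1}) = (x₁x_n + 23y₁y_n, x₁y_n + y₁x_n) repeatedly.
  From (x_1, y_1) = (24, 5): x_2 = 24·24 + 23·5·5 = 1151; y_2 = 24·5 + 5·24 = 240.
  From (x_2, y_2) = (1151, 240): x_3 = 24·1151 + 23·5·240 = 55224; y_3 = 24·240 + 5·1151 = 11515.
Step 3: Verify x_3² - 23·y_3² = 3049690176 - 3049690175 = 1 (should be 1). ✓

(x_1, y_1) = (24, 5); (x_3, y_3) = (55224, 11515).


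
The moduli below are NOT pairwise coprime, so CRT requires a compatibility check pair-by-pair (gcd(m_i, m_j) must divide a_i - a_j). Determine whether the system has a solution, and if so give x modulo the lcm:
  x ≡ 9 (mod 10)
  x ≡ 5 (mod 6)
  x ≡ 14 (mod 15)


Moduli 10, 6, 15 are not pairwise coprime, so CRT works modulo lcm(m_i) when all pairwise compatibility conditions hold.
Pairwise compatibility: gcd(m_i, m_j) must divide a_i - a_j for every pair.
Merge one congruence at a time:
  Start: x ≡ 9 (mod 10).
  Combine with x ≡ 5 (mod 6): gcd(10, 6) = 2; 5 - 9 = -4, which IS divisible by 2, so compatible.
    Write x = 9 + 10·t and substitute into x ≡ 5 (mod 6): 10·t ≡ 5 − 9 = -4 (mod 6).
    Divide the congruence (and modulus) by g = 2: 5·t ≡ -2 (mod 3).
    Reduce coefficients mod 3: 2·t ≡ 1 (mod 3).
    The inverse of 2 mod 3 is 2 (since 2·2 = 4 = 1·3 + 1), so t ≡ 2·1 = 2 ≡ 2 (mod 3).
    Then x = 9 + 10·2 = 29, valid modulo lcm(10, 6) = 30: x ≡ 29 (mod 30).
  Combine with x ≡ 14 (mod 15): gcd(30, 15) = 15; 14 - 29 = -15, which IS divisible by 15, so compatible.
    Write x = 29 + 30·t and substitute into x ≡ 14 (mod 15): 30·t ≡ 14 − 29 = -15 (mod 15).
    Divide the congruence (and modulus) by g = 15: 2·t ≡ -1 (mod 1).
    Modulo 1 every t works; take t = 0.
    Then x = 29 + 30·0 = 29, valid modulo lcm(30, 15) = 30: x ≡ 29 (mod 30).
Verify: 29 mod 10 = 9, 29 mod 6 = 5, 29 mod 15 = 14.

x ≡ 29 (mod 30).


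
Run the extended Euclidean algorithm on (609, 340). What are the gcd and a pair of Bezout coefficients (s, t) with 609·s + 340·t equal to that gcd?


Euclidean algorithm on (609, 340) — divide until remainder is 0:
  609 = 1 · 340 + 269
  340 = 1 · 269 + 71
  269 = 3 · 71 + 56
  71 = 1 · 56 + 15
  56 = 3 · 15 + 11
  15 = 1 · 11 + 4
  11 = 2 · 4 + 3
  4 = 1 · 3 + 1
  3 = 3 · 1 + 0
gcd(609, 340) = 1.
Track Bezout coefficients alongside the remainders: start with r₀ = 609 = a·1 + b·0 (s = 1, t = 0) and r₁ = 340 = a·0 + b·1 (s = 0, t = 1); each new remainder r_{k+1} = r_{k-1} − q_k·r_k inherits s_{k+1} = s_{k-1} − q_k·s_k, t_{k+1} = t_{k-1} − q_k·t_k, so r_k = a·s_k + b·t_k at every step:
  q = 1: r = 269, s = 1 − 1·0 = 1, t = 0 − 1·1 = -1  (check: 609·1 + 340·(-1) = 269)
  q = 1: r = 71, s = 0 − 1·1 = -1, t = 1 − 1·(-1) = 2  (check: 609·(-1) + 340·2 = 71)
  q = 3: r = 56, s = 1 − 3·(-1) = 4, t = -1 − 3·2 = -7  (check: 609·4 + 340·(-7) = 56)
  q = 1: r = 15, s = -1 − 1·4 = -5, t = 2 − 1·(-7) = 9  (check: 609·(-5) + 340·9 = 15)
  q = 3: r = 11, s = 4 − 3·(-5) = 19, t = -7 − 3·9 = -34  (check: 609·19 + 340·(-34) = 11)
  q = 1: r = 4, s = -5 − 1·19 = -24, t = 9 − 1·(-34) = 43  (check: 609·(-24) + 340·43 = 4)
  q = 2: r = 3, s = 19 − 2·(-24) = 67, t = -34 − 2·43 = -120  (check: 609·67 + 340·(-120) = 3)
  q = 1: r = 1, s = -24 − 1·67 = -91, t = 43 − 1·(-120) = 163  (check: 609·(-91) + 340·163 = 1)
The row with r = 1 (the gcd) gives the Bezout coefficients s = -91, t = 163.
Result: 609 · (-91) + 340 · (163) = 1.

gcd(609, 340) = 1; s = -91, t = 163 (check: 609·(-91) + 340·163 = 1).


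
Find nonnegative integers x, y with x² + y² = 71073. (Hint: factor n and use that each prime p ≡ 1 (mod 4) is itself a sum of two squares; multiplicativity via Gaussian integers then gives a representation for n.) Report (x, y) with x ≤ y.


Step 1: Factor n = 71073 = 3^2 · 53 · 149.
Step 2: Check the mod-4 condition on each prime factor: 3 ≡ 3 (mod 4), exponent 2 (must be even); 53 ≡ 1 (mod 4), exponent 1; 149 ≡ 1 (mod 4), exponent 1.
All primes ≡ 3 (mod 4) appear to even exponent (or don't appear), so by the two-squares theorem n IS expressible as a sum of two squares.
Step 3: Build a representation. Group n = k² · m with k = 3 and m = 53 · 149 = 7897 (a product of primes ≡ 1 (mod 4)); a representation of m scales to one of n via (k·x)² + (k·y)² = k²(x² + y²). Each prime p ≡ 1 (mod 4) is itself a sum of two squares; find a² by testing p − a² for a perfect square:
  53: 53 − 1² = 52, 53 − 2² = 49 = 7² ⇒ 53 = 2² + 7².
  149: 149 − 1² = 148, 149 − 2² = 145, 149 − 3² = 140, 149 − 4² = 133, 149 − 5² = 124, 149 − 6² = 113, 149 − 7² = 100 = 10² ⇒ 149 = 7² + 10².
  Combine using the Brahmagupta–Fibonacci identity (a² + b²)(c² + d²) = (ac − bd)² + (ad + bc)² = (ac + bd)² + (ad − bc)²:
  53 · 149 = 7897: from (2² + 7²)(7² + 10²), take (2·7 − 7·10, 2·10 + 7·7) = (14 − 70, 20 + 49) = (-56, 69); dropping signs (only squares matter) gives (56, 69); check 56² + 69² = 3136 + 4761 = 7897 ✓.
  Scale by k = 3: (3·56, 3·69) = (168, 207).
Step 4: Order so x ≤ y and verify: 168² + 207² = 28224 + 42849 = 71073 = n. ✓

n = 71073 = 168² + 207² (one valid representation with x ≤ y).


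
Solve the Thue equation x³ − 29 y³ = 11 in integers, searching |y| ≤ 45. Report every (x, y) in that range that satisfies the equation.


The equation is x³ - 29y³ = 11. For fixed y, x³ = 29·y³ + 11, so a solution requires the RHS to be a perfect cube.
Strategy: iterate y from -45 to 45, compute RHS = 29·y³ + 11, and check whether it is a (positive or negative) perfect cube.
Check small values of y:
  y = 0: RHS = 11 is not a perfect cube.
  y = 1: RHS = 40 is not a perfect cube.
  y = -1: RHS = -18 is not a perfect cube.
  y = 2: RHS = 243 is not a perfect cube.
  y = -2: RHS = -221 is not a perfect cube.
  y = 3: RHS = 794 is not a perfect cube.
  y = -3: RHS = -772 is not a perfect cube.
Continuing the search up to |y| = 45 finds no solutions either.
No (x, y) in the scanned range satisfies the equation.

No integer solutions with |y| ≤ 45.


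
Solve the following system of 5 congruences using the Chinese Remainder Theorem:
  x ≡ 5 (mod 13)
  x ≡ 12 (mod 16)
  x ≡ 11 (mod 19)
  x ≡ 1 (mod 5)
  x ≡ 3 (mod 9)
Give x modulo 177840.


Product of moduli M = 13 · 16 · 19 · 5 · 9 = 177840.
Merge one congruence at a time:
  Start: x ≡ 5 (mod 13).
  Combine with x ≡ 12 (mod 16); new modulus lcm = 208.
    Write x = 5 + 13·t and substitute into x ≡ 12 (mod 16): 13·t ≡ 12 − 5 = 7 (mod 16).
    The inverse of 13 mod 16 is 5 (since 13·5 = 65 = 4·16 + 1), so t ≡ 5·7 = 35 ≡ 3 (mod 16).
    Then x = 5 + 13·3 = 44, valid modulo lcm(13, 16) = 208: x ≡ 44 (mod 208).
  Combine with x ≡ 11 (mod 19); new modulus lcm = 3952.
    Write x = 44 + 208·t and substitute into x ≡ 11 (mod 19): 208·t ≡ 11 − 44 = -33 (mod 19).
    Reduce coefficients mod 19: 18·t ≡ 5 (mod 19).
    The inverse of 18 mod 19 is 18 (since 18·18 = 324 = 17·19 + 1), so t ≡ 18·5 = 90 ≡ 14 (mod 19).
    Then x = 44 + 208·14 = 2956, valid modulo lcm(208, 19) = 3952: x ≡ 2956 (mod 3952).
  Combine with x ≡ 1 (mod 5); new modulus lcm = 19760.
    Write x = 2956 + 3952·t and substitute into x ≡ 1 (mod 5): 3952·t ≡ 1 − 2956 = -2955 (mod 5).
    Reduce coefficients mod 5: 2·t ≡ 0 (mod 5).
    The inverse of 2 mod 5 is 3 (since 2·3 = 6 = 1·5 + 1), so t ≡ 3·0 = 0 ≡ 0 (mod 5).
    Then x = 2956 + 3952·0 = 2956, valid modulo lcm(3952, 5) = 19760: x ≡ 2956 (mod 19760).
  Combine with x ≡ 3 (mod 9); new modulus lcm = 177840.
    Write x = 2956 + 19760·t and substitute into x ≡ 3 (mod 9): 19760·t ≡ 3 − 2956 = -2953 (mod 9).
    Reduce coefficients mod 9: 5·t ≡ 8 (mod 9).
    The inverse of 5 mod 9 is 2 (since 5·2 = 10 = 1·9 + 1), so t ≡ 2·8 = 16 ≡ 7 (mod 9).
    Then x = 2956 + 19760·7 = 141276, valid modulo lcm(19760, 9) = 177840: x ≡ 141276 (mod 177840).
Verify against each original: 141276 mod 13 = 5, 141276 mod 16 = 12, 141276 mod 19 = 11, 141276 mod 5 = 1, 141276 mod 9 = 3.

x ≡ 141276 (mod 177840).


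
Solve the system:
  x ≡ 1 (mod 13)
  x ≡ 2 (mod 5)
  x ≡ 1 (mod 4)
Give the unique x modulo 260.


Moduli 13, 5, 4 are pairwise coprime; by CRT there is a unique solution modulo M = 13 · 5 · 4 = 260.
Solve pairwise, accumulating the modulus:
  Start with x ≡ 1 (mod 13).
  Combine with x ≡ 2 (mod 5): since gcd(13, 5) = 1, we get a unique residue mod 65.
    Write x = 1 + 13·t and substitute into x ≡ 2 (mod 5): 13·t ≡ 2 − 1 = 1 (mod 5).
    Reduce coefficients mod 5: 3·t ≡ 1 (mod 5).
    The inverse of 3 mod 5 is 2 (since 3·2 = 6 = 1·5 + 1), so t ≡ 2·1 = 2 ≡ 2 (mod 5).
    Then x = 1 + 13·2 = 27, valid modulo lcm(13, 5) = 65: x ≡ 27 (mod 65).
  Combine with x ≡ 1 (mod 4): since gcd(65, 4) = 1, we get a unique residue mod 260.
    Write x = 27 + 65·t and substitute into x ≡ 1 (mod 4): 65·t ≡ 1 − 27 = -26 (mod 4).
    Reduce coefficients mod 4: 1·t ≡ 2 (mod 4).
    So t ≡ 2 (mod 4).
    Then x = 27 + 65·2 = 157, valid modulo lcm(65, 4) = 260: x ≡ 157 (mod 260).
Verify: 157 mod 13 = 1 ✓, 157 mod 5 = 2 ✓, 157 mod 4 = 1 ✓.

x ≡ 157 (mod 260).


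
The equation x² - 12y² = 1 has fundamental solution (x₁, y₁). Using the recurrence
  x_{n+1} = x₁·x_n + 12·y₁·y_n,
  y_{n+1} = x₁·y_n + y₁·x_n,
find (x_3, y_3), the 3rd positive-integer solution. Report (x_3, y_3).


Step 1: Find the fundamental solution (x₁, y₁) of x² - 12y² = 1.
  Expand √12 as a continued fraction. a₀ = ⌊√12⌋ = 3; iterate m_{k+1} = d_k·a_k − m_k, d_{k+1} = (12 − m_{k+1}²)/d_k, a_{k+1} = ⌊(a₀ + m_{k+1})/d_{k+1}⌋ (starting m₀ = 0, d₀ = 1), with convergents p_k = a_k·p_{k-1} + p_{k-2}, q_k = a_k·q_{k-1} + q_{k-2} (p₋₁ = 1, q₋₁ = 0):
  k = 0: a₀ = 3; p₀/q₀ = 3/1; p₀² − 12·q₀² = 9 − 12 = -3.
  k = 1: m = 3, d = 3, a = ⌊(3 + 3)/3⌋ = 2; p/q = (2·3 + 1)/(2·1 + 0) = 7/2; p² − 12·q² = 49 − 48 = 1.
  The first convergent with p² − 12·q² = 1 gives the fundamental solution (x₁, y₁) = (7, 2).
Step 2: Apply the recurrence (x_{n+1}, y_{n+1}) = (x₁x_n + 12y₁y_n, x₁y_n + y₁x_n) repeatedly.
  From (x_1, y_1) = (7, 2): x_2 = 7·7 + 12·2·2 = 97; y_2 = 7·2 + 2·7 = 28.
  From (x_2, y_2) = (97, 28): x_3 = 7·97 + 12·2·28 = 1351; y_3 = 7·28 + 2·97 = 390.
Step 3: Verify x_3² - 12·y_3² = 1825201 - 1825200 = 1 (should be 1). ✓

(x_1, y_1) = (7, 2); (x_3, y_3) = (1351, 390).
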